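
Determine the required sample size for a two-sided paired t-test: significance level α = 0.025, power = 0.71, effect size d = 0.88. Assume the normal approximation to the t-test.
n = 11 pairs

Sample size formula (paired t-test, normal approximation):
n = ((z_{α/2} + z_β) / d)²

z_{α/2} = 2.241 (for α = 0.025, two-sided)
z_β = 0.553 (for power = 0.71)
d = 0.88

n = ((2.241 + 0.553) / 0.88)²
n = (3.175)²
n ≈ 10.08
Round up to the next whole number: n = 11 pairs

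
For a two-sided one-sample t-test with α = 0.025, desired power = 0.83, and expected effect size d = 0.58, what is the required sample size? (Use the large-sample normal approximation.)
n = 31

Sample size formula (one-sample t-test, normal approximation):
n = ((z_{α/2} + z_β) / d)²

z_{α/2} = 2.241 (for α = 0.025, two-sided)
z_β = 0.954 (for power = 0.83)
d = 0.58

n = ((2.241 + 0.954) / 0.58)²
n = (5.509)²
n ≈ 30.35
Round up to the next whole number: n = 31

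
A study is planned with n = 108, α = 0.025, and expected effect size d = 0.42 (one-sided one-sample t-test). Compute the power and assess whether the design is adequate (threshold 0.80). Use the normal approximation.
Power ≈ 0.99; the study is adequately powered (power ≥ 0.80)

Power calculation (one-sample t-test, normal approximation):
z_β = d · √n - z_α
z_β = 0.42 · √108 - 1.960
z_β = 0.42 · 10.392 - 1.960
z_β = 2.405

Power = Φ(z_β) = Φ(2.405) ≈ 0.992

Effect size d = 0.42 is small by Cohen's convention (0.2/0.5/0.8).

Threshold: power ≥ 0.80 is conventionally adequate.
Power ≈ 0.99 → the study is adequately powered (power ≥ 0.80).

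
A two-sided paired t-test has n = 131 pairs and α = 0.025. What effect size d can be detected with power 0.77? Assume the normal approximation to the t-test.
d ≈ 0.26

Minimum detectable effect (paired t-test, normal approximation):
d = (z_{α/2} + z_β) / √n
d = (2.241 + 0.739) / √131
d = 2.980 / 11.446
d ≈ 0.26

By Cohen's convention (0.2 small / 0.5 medium / 0.8 large): small effect.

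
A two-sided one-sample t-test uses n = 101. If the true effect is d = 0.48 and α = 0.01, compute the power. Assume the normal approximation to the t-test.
Power ≈ 0.99

Power calculation (one-sample t-test, normal approximation):
z_β = d · √n - z_{α/2}
z_β = 0.48 · √101 - 2.576
z_β = 0.48 · 10.050 - 2.576
z_β = 2.248

Power = Φ(z_β) = Φ(2.248) ≈ 0.988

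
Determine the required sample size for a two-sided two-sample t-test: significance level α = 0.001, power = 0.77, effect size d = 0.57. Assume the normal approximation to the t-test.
n = 100 per group

Sample size formula (two-sample t-test, normal approximation):
n = 2 · ((z_{α/2} + z_β) / d)²

z_{α/2} = 3.291 (for α = 0.001, two-sided)
z_β = 0.739 (for power = 0.77)
d = 0.57

n = 2 · ((3.291 + 0.739) / 0.57)²
n = 2 · (7.070)²
n ≈ 99.97
Round up to the next whole number: n = 100 per group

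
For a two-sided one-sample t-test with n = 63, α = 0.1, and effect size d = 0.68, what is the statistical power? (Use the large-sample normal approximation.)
Power ≈ 1.00

Power calculation (one-sample t-test, normal approximation):
z_β = d · √n - z_{α/2}
z_β = 0.68 · √63 - 1.645
z_β = 0.68 · 7.937 - 1.645
z_β = 3.752

Power = Φ(z_β) = Φ(3.752) ≈ 1.000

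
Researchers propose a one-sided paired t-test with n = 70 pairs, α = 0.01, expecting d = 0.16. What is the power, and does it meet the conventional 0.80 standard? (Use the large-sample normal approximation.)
Power ≈ 0.16; the study is underpowered (power < 0.80)

Power calculation (paired t-test, normal approximation):
z_β = d · √n - z_α
z_β = 0.16 · √70 - 2.326
z_β = 0.16 · 8.367 - 2.326
z_β = -0.988

Power = Φ(z_β) = Φ(-0.988) ≈ 0.162

Effect size d = 0.16 is very small by Cohen's convention (0.2/0.5/0.8).

Threshold: power ≥ 0.80 is conventionally adequate.
Power ≈ 0.16 → the study is underpowered (power < 0.80).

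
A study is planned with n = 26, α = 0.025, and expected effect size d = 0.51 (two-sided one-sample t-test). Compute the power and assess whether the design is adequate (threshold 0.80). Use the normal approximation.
Power ≈ 0.64; the study is underpowered (power < 0.80)

Power calculation (one-sample t-test, normal approximation):
z_β = d · √n - z_{α/2}
z_β = 0.51 · √26 - 2.241
z_β = 0.51 · 5.099 - 2.241
z_β = 0.359

Power = Φ(z_β) = Φ(0.359) ≈ 0.640

Effect size d = 0.51 is medium by Cohen's convention (0.2/0.5/0.8).

Threshold: power ≥ 0.80 is conventionally adequate.
Power ≈ 0.64 → the study is underpowered (power < 0.80).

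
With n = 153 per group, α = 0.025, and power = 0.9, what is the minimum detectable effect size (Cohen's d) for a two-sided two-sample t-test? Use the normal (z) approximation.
d ≈ 0.40

Minimum detectable effect (two-sample t-test, normal approximation):
d = (z_{α/2} + z_β) / √(n/2)
d = (2.241 + 1.282) / √(153/2)
d = 3.523 / 8.746
d ≈ 0.40

By Cohen's convention (0.2 small / 0.5 medium / 0.8 large): small effect.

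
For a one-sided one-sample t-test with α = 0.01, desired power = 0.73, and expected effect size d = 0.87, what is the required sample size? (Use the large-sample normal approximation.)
n = 12

Sample size formula (one-sample t-test, normal approximation):
n = ((z_α + z_β) / d)²

z_α = 2.326 (for α = 0.01, one-sided)
z_β = 0.613 (for power = 0.73)
d = 0.87

n = ((2.326 + 0.613) / 0.87)²
n = (3.378)²
n ≈ 11.41
Round up to the next whole number: n = 12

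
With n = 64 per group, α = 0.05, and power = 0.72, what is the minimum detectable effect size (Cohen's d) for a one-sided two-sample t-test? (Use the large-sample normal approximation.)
d ≈ 0.39

Minimum detectable effect (two-sample t-test, normal approximation):
d = (z_α + z_β) / √(n/2)
d = (1.645 + 0.583) / √(64/2)
d = 2.228 / 5.657
d ≈ 0.39

By Cohen's convention (0.2 small / 0.5 medium / 0.8 large): small effect.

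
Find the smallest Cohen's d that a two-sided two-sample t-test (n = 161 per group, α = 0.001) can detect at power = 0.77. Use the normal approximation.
d ≈ 0.45

Minimum detectable effect (two-sample t-test, normal approximation):
d = (z_{α/2} + z_β) / √(n/2)
d = (3.291 + 0.739) / √(161/2)
d = 4.029 / 8.972
d ≈ 0.45

By Cohen's convention (0.2 small / 0.5 medium / 0.8 large): small effect.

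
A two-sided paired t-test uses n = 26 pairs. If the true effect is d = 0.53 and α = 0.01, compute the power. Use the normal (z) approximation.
Power ≈ 0.55

Power calculation (paired t-test, normal approximation):
z_β = d · √n - z_{α/2}
z_β = 0.53 · √26 - 2.576
z_β = 0.53 · 5.099 - 2.576
z_β = 0.127

Power = Φ(z_β) = Φ(0.127) ≈ 0.550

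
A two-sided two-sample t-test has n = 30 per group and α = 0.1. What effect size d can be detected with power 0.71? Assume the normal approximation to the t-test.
d ≈ 0.57

Minimum detectable effect (two-sample t-test, normal approximation):
d = (z_{α/2} + z_β) / √(n/2)
d = (1.645 + 0.553) / √(30/2)
d = 2.198 / 3.873
d ≈ 0.57

By Cohen's convention (0.2 small / 0.5 medium / 0.8 large): medium effect.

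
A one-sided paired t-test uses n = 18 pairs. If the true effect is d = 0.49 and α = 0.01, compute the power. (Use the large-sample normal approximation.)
Power ≈ 0.40

Power calculation (paired t-test, normal approximation):
z_β = d · √n - z_α
z_β = 0.49 · √18 - 2.326
z_β = 0.49 · 4.243 - 2.326
z_β = -0.247

Power = Φ(z_β) = Φ(-0.247) ≈ 0.402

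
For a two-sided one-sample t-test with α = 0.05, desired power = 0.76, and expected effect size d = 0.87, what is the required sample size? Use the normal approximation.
n = 10

Sample size formula (one-sample t-test, normal approximation):
n = ((z_{α/2} + z_β) / d)²

z_{α/2} = 1.960 (for α = 0.05, two-sided)
z_β = 0.706 (for power = 0.76)
d = 0.87

n = ((1.960 + 0.706) / 0.87)²
n = (3.064)²
n ≈ 9.39
Round up to the next whole number: n = 10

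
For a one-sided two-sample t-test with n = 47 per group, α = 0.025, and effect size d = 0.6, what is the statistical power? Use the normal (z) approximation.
Power ≈ 0.83

Power calculation (two-sample t-test, normal approximation):
z_β = d · √(n/2) - z_α
z_β = 0.6 · √(47/2) - 1.960
z_β = 0.6 · 4.848 - 1.960
z_β = 0.949

Power = Φ(z_β) = Φ(0.949) ≈ 0.829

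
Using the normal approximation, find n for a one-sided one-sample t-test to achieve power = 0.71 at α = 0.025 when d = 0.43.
n = 35

Sample size formula (one-sample t-test, normal approximation):
n = ((z_α + z_β) / d)²

z_α = 1.960 (for α = 0.025, one-sided)
z_β = 0.553 (for power = 0.71)
d = 0.43

n = ((1.960 + 0.553) / 0.43)²
n = (5.844)²
n ≈ 34.15
Round up to the next whole number: n = 35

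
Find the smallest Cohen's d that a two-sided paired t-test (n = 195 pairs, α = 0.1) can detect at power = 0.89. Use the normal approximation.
d ≈ 0.21

Minimum detectable effect (paired t-test, normal approximation):
d = (z_{α/2} + z_β) / √n
d = (1.645 + 1.227) / √195
d = 2.871 / 13.964
d ≈ 0.21

By Cohen's convention (0.2 small / 0.5 medium / 0.8 large): small effect.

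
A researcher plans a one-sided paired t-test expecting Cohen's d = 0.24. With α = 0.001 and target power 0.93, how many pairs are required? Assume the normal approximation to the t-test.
n = 362 pairs

Sample size formula (paired t-test, normal approximation):
n = ((z_α + z_β) / d)²

z_α = 3.090 (for α = 0.001, one-sided)
z_β = 1.476 (for power = 0.93)
d = 0.24

n = ((3.090 + 1.476) / 0.24)²
n = (19.025)²
n ≈ 361.95
Round up to the next whole number: n = 362 pairs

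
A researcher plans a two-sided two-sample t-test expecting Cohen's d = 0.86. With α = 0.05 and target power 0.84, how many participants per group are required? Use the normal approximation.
n = 24 per group

Sample size formula (two-sample t-test, normal approximation):
n = 2 · ((z_{α/2} + z_β) / d)²

z_{α/2} = 1.960 (for α = 0.05, two-sided)
z_β = 0.994 (for power = 0.84)
d = 0.86

n = 2 · ((1.960 + 0.994) / 0.86)²
n = 2 · (3.435)²
n ≈ 23.60
Round up to the next whole number: n = 24 per group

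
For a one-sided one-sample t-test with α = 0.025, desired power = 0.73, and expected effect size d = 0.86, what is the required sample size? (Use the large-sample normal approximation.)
n = 9

Sample size formula (one-sample t-test, normal approximation):
n = ((z_α + z_β) / d)²

z_α = 1.960 (for α = 0.025, one-sided)
z_β = 0.613 (for power = 0.73)
d = 0.86

n = ((1.960 + 0.613) / 0.86)²
n = (2.992)²
n ≈ 8.95
Round up to the next whole number: n = 9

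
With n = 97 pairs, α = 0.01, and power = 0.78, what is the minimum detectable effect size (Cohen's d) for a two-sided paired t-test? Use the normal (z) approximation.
d ≈ 0.34

Minimum detectable effect (paired t-test, normal approximation):
d = (z_{α/2} + z_β) / √n
d = (2.576 + 0.772) / √97
d = 3.348 / 9.849
d ≈ 0.34

By Cohen's convention (0.2 small / 0.5 medium / 0.8 large): small effect.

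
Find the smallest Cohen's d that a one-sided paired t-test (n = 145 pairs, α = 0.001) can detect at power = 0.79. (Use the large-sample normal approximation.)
d ≈ 0.32

Minimum detectable effect (paired t-test, normal approximation):
d = (z_α + z_β) / √n
d = (3.090 + 0.806) / √145
d = 3.897 / 12.042
d ≈ 0.32

By Cohen's convention (0.2 small / 0.5 medium / 0.8 large): small effect.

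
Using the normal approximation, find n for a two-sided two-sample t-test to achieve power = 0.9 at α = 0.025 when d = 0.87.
n = 33 per group

Sample size formula (two-sample t-test, normal approximation):
n = 2 · ((z_{α/2} + z_β) / d)²

z_{α/2} = 2.241 (for α = 0.025, two-sided)
z_β = 1.282 (for power = 0.9)
d = 0.87

n = 2 · ((2.241 + 1.282) / 0.87)²
n = 2 · (4.049)²
n ≈ 32.79
Round up to the next whole number: n = 33 per group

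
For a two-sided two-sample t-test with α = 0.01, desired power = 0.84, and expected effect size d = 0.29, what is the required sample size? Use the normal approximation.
n = 304 per group

Sample size formula (two-sample t-test, normal approximation):
n = 2 · ((z_{α/2} + z_β) / d)²

z_{α/2} = 2.576 (for α = 0.01, two-sided)
z_β = 0.994 (for power = 0.84)
d = 0.29

n = 2 · ((2.576 + 0.994) / 0.29)²
n = 2 · (12.310)²
n ≈ 303.07
Round up to the next whole number: n = 304 per group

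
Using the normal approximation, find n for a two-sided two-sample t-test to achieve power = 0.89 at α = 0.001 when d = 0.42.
n = 232 per group

Sample size formula (two-sample t-test, normal approximation):
n = 2 · ((z_{α/2} + z_β) / d)²

z_{α/2} = 3.291 (for α = 0.001, two-sided)
z_β = 1.227 (for power = 0.89)
d = 0.42

n = 2 · ((3.291 + 1.227) / 0.42)²
n = 2 · (10.757)²
n ≈ 231.43
Round up to the next whole number: n = 232 per group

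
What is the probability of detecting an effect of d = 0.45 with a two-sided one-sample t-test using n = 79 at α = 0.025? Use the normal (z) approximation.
Power ≈ 0.96

Power calculation (one-sample t-test, normal approximation):
z_β = d · √n - z_{α/2}
z_β = 0.45 · √79 - 2.241
z_β = 0.45 · 8.888 - 2.241
z_β = 1.758

Power = Φ(z_β) = Φ(1.758) ≈ 0.961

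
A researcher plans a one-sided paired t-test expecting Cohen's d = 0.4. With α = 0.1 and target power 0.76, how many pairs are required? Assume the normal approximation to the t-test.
n = 25 pairs

Sample size formula (paired t-test, normal approximation):
n = ((z_α + z_β) / d)²

z_α = 1.282 (for α = 0.1, one-sided)
z_β = 0.706 (for power = 0.76)
d = 0.4

n = ((1.282 + 0.706) / 0.4)²
n = (4.970)²
n ≈ 24.70
Round up to the next whole number: n = 25 pairs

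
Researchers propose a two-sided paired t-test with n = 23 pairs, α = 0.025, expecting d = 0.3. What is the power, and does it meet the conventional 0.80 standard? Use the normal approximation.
Power ≈ 0.21; the study is underpowered (power < 0.80)

Power calculation (paired t-test, normal approximation):
z_β = d · √n - z_{α/2}
z_β = 0.3 · √23 - 2.241
z_β = 0.3 · 4.796 - 2.241
z_β = -0.803

Power = Φ(z_β) = Φ(-0.803) ≈ 0.211

Effect size d = 0.3 is small by Cohen's convention (0.2/0.5/0.8).

Threshold: power ≥ 0.80 is conventionally adequate.
Power ≈ 0.21 → the study is underpowered (power < 0.80).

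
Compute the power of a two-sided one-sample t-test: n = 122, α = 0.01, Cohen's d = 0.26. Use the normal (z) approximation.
Power ≈ 0.62

Power calculation (one-sample t-test, normal approximation):
z_β = d · √n - z_{α/2}
z_β = 0.26 · √122 - 2.576
z_β = 0.26 · 11.045 - 2.576
z_β = 0.296

Power = Φ(z_β) = Φ(0.296) ≈ 0.616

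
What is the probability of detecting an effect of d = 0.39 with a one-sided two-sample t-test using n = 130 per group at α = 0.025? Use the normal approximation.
Power ≈ 0.88

Power calculation (two-sample t-test, normal approximation):
z_β = d · √(n/2) - z_α
z_β = 0.39 · √(130/2) - 1.960
z_β = 0.39 · 8.062 - 1.960
z_β = 1.184

Power = Φ(z_β) = Φ(1.184) ≈ 0.882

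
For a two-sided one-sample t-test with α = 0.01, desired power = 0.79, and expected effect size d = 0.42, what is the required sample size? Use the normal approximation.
n = 65

Sample size formula (one-sample t-test, normal approximation):
n = ((z_{α/2} + z_β) / d)²

z_{α/2} = 2.576 (for α = 0.01, two-sided)
z_β = 0.806 (for power = 0.79)
d = 0.42

n = ((2.576 + 0.806) / 0.42)²
n = (8.052)²
n ≈ 64.83
Round up to the next whole number: n = 65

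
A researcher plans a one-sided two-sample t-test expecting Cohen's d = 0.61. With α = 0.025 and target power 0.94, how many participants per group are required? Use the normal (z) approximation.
n = 67 per group

Sample size formula (two-sample t-test, normal approximation):
n = 2 · ((z_α + z_β) / d)²

z_α = 1.960 (for α = 0.025, one-sided)
z_β = 1.555 (for power = 0.94)
d = 0.61

n = 2 · ((1.960 + 1.555) / 0.61)²
n = 2 · (5.762)²
n ≈ 66.40
Round up to the next whole number: n = 67 per group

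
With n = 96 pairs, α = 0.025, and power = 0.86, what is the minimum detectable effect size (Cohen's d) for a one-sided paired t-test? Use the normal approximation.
d ≈ 0.31

Minimum detectable effect (paired t-test, normal approximation):
d = (z_α + z_β) / √n
d = (1.960 + 1.080) / √96
d = 3.040 / 9.798
d ≈ 0.31

By Cohen's convention (0.2 small / 0.5 medium / 0.8 large): small effect.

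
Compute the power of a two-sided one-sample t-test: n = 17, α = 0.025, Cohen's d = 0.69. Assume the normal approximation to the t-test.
Power ≈ 0.73

Power calculation (one-sample t-test, normal approximation):
z_β = d · √n - z_{α/2}
z_β = 0.69 · √17 - 2.241
z_β = 0.69 · 4.123 - 2.241
z_β = 0.604

Power = Φ(z_β) = Φ(0.604) ≈ 0.727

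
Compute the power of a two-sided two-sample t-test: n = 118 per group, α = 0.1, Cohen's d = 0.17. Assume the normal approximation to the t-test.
Power ≈ 0.37

Power calculation (two-sample t-test, normal approximation):
z_β = d · √(n/2) - z_{α/2}
z_β = 0.17 · √(118/2) - 1.645
z_β = 0.17 · 7.681 - 1.645
z_β = -0.339

Power = Φ(z_β) = Φ(-0.339) ≈ 0.367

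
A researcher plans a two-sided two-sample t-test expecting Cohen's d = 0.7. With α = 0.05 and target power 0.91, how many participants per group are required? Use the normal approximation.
n = 45 per group

Sample size formula (two-sample t-test, normal approximation):
n = 2 · ((z_{α/2} + z_β) / d)²

z_{α/2} = 1.960 (for α = 0.05, two-sided)
z_β = 1.341 (for power = 0.91)
d = 0.7

n = 2 · ((1.960 + 1.341) / 0.7)²
n = 2 · (4.716)²
n ≈ 44.48
Round up to the next whole number: n = 45 per group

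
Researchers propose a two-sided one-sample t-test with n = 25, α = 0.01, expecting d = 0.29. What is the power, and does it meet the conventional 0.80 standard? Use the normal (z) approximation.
Power ≈ 0.13; the study is underpowered (power < 0.80)

Power calculation (one-sample t-test, normal approximation):
z_β = d · √n - z_{α/2}
z_β = 0.29 · √25 - 2.576
z_β = 0.29 · 5.000 - 2.576
z_β = -1.126

Power = Φ(z_β) = Φ(-1.126) ≈ 0.130

Effect size d = 0.29 is small by Cohen's convention (0.2/0.5/0.8).

Threshold: power ≥ 0.80 is conventionally adequate.
Power ≈ 0.13 → the study is underpowered (power < 0.80).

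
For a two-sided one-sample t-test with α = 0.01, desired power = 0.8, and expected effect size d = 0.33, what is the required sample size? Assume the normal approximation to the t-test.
n = 108

Sample size formula (one-sample t-test, normal approximation):
n = ((z_{α/2} + z_β) / d)²

z_{α/2} = 2.576 (for α = 0.01, two-sided)
z_β = 0.842 (for power = 0.8)
d = 0.33

n = ((2.576 + 0.842) / 0.33)²
n = (10.358)²
n ≈ 107.29
Round up to the next whole number: n = 108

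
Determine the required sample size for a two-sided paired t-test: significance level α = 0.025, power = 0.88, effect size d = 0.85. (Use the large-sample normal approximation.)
n = 17 pairs

Sample size formula (paired t-test, normal approximation):
n = ((z_{α/2} + z_β) / d)²

z_{α/2} = 2.241 (for α = 0.025, two-sided)
z_β = 1.175 (for power = 0.88)
d = 0.85

n = ((2.241 + 1.175) / 0.85)²
n = (4.019)²
n ≈ 16.15
Round up to the next whole number: n = 17 pairs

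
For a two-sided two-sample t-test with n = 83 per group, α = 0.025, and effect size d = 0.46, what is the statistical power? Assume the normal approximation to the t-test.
Power ≈ 0.76

Power calculation (two-sample t-test, normal approximation):
z_β = d · √(n/2) - z_{α/2}
z_β = 0.46 · √(83/2) - 2.241
z_β = 0.46 · 6.442 - 2.241
z_β = 0.722

Power = Φ(z_β) = Φ(0.722) ≈ 0.765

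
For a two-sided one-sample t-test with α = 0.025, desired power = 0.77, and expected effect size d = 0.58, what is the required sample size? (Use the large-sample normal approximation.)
n = 27

Sample size formula (one-sample t-test, normal approximation):
n = ((z_{α/2} + z_β) / d)²

z_{α/2} = 2.241 (for α = 0.025, two-sided)
z_β = 0.739 (for power = 0.77)
d = 0.58

n = ((2.241 + 0.739) / 0.58)²
n = (5.138)²
n ≈ 26.40
Round up to the next whole number: n = 27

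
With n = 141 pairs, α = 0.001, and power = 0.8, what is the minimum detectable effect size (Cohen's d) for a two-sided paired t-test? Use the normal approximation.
d ≈ 0.35

Minimum detectable effect (paired t-test, normal approximation):
d = (z_{α/2} + z_β) / √n
d = (3.291 + 0.842) / √141
d = 4.132 / 11.874
d ≈ 0.35

By Cohen's convention (0.2 small / 0.5 medium / 0.8 large): small effect.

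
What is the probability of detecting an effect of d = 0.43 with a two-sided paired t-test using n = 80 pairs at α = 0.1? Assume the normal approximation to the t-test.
Power ≈ 0.99

Power calculation (paired t-test, normal approximation):
z_β = d · √n - z_{α/2}
z_β = 0.43 · √80 - 1.645
z_β = 0.43 · 8.944 - 1.645
z_β = 2.201

Power = Φ(z_β) = Φ(2.201) ≈ 0.986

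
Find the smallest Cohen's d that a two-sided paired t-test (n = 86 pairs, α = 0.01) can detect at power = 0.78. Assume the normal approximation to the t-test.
d ≈ 0.36

Minimum detectable effect (paired t-test, normal approximation):
d = (z_{α/2} + z_β) / √n
d = (2.576 + 0.772) / √86
d = 3.348 / 9.274
d ≈ 0.36

By Cohen's convention (0.2 small / 0.5 medium / 0.8 large): small effect.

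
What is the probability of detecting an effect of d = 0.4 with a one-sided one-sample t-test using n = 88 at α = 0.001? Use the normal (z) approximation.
Power ≈ 0.75

Power calculation (one-sample t-test, normal approximation):
z_β = d · √n - z_α
z_β = 0.4 · √88 - 3.090
z_β = 0.4 · 9.381 - 3.090
z_β = 0.662

Power = Φ(z_β) = Φ(0.662) ≈ 0.746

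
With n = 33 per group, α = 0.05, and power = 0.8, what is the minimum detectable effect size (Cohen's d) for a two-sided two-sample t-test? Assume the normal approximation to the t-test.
d ≈ 0.69

Minimum detectable effect (two-sample t-test, normal approximation):
d = (z_{α/2} + z_β) / √(n/2)
d = (1.960 + 0.842) / √(33/2)
d = 2.802 / 4.062
d ≈ 0.69

By Cohen's convention (0.2 small / 0.5 medium / 0.8 large): medium effect.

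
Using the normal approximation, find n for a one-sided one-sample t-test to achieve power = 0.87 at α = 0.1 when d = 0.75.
n = 11

Sample size formula (one-sample t-test, normal approximation):
n = ((z_α + z_β) / d)²

z_α = 1.282 (for α = 0.1, one-sided)
z_β = 1.126 (for power = 0.87)
d = 0.75

n = ((1.282 + 1.126) / 0.75)²
n = (3.211)²
n ≈ 10.31
Round up to the next whole number: n = 11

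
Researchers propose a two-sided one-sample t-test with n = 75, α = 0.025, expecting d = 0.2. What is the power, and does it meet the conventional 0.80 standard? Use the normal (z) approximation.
Power ≈ 0.31; the study is underpowered (power < 0.80)

Power calculation (one-sample t-test, normal approximation):
z_β = d · √n - z_{α/2}
z_β = 0.2 · √75 - 2.241
z_β = 0.2 · 8.660 - 2.241
z_β = -0.509

Power = Φ(z_β) = Φ(-0.509) ≈ 0.305

Effect size d = 0.2 is small by Cohen's convention (0.2/0.5/0.8).

Threshold: power ≥ 0.80 is conventionally adequate.
Power ≈ 0.31 → the study is underpowered (power < 0.80).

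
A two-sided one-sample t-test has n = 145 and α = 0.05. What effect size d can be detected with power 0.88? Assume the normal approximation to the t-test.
d ≈ 0.26

Minimum detectable effect (one-sample t-test, normal approximation):
d = (z_{α/2} + z_β) / √n
d = (1.960 + 1.175) / √145
d = 3.135 / 12.042
d ≈ 0.26

By Cohen's convention (0.2 small / 0.5 medium / 0.8 large): small effect.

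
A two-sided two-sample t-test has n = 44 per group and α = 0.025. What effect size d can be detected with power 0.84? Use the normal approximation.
d ≈ 0.69

Minimum detectable effect (two-sample t-test, normal approximation):
d = (z_{α/2} + z_β) / √(n/2)
d = (2.241 + 0.994) / √(44/2)
d = 3.236 / 4.690
d ≈ 0.69

By Cohen's convention (0.2 small / 0.5 medium / 0.8 large): medium effect.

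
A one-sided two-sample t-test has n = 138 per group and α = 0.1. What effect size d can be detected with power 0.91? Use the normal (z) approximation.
d ≈ 0.32

Minimum detectable effect (two-sample t-test, normal approximation):
d = (z_α + z_β) / √(n/2)
d = (1.282 + 1.341) / √(138/2)
d = 2.622 / 8.307
d ≈ 0.32

By Cohen's convention (0.2 small / 0.5 medium / 0.8 large): small effect.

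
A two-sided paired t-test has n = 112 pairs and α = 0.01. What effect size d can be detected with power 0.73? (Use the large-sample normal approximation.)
d ≈ 0.30

Minimum detectable effect (paired t-test, normal approximation):
d = (z_{α/2} + z_β) / √n
d = (2.576 + 0.613) / √112
d = 3.189 / 10.583
d ≈ 0.30

By Cohen's convention (0.2 small / 0.5 medium / 0.8 large): small effect.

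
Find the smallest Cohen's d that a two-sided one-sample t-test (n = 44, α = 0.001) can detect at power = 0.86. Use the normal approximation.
d ≈ 0.66

Minimum detectable effect (one-sample t-test, normal approximation):
d = (z_{α/2} + z_β) / √n
d = (3.291 + 1.080) / √44
d = 4.371 / 6.633
d ≈ 0.66

By Cohen's convention (0.2 small / 0.5 medium / 0.8 large): medium effect.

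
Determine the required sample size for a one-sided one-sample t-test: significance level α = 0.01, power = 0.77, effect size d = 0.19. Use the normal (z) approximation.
n = 261

Sample size formula (one-sample t-test, normal approximation):
n = ((z_α + z_β) / d)²

z_α = 2.326 (for α = 0.01, one-sided)
z_β = 0.739 (for power = 0.77)
d = 0.19

n = ((2.326 + 0.739) / 0.19)²
n = (16.132)²
n ≈ 260.24
Round up to the next whole number: n = 261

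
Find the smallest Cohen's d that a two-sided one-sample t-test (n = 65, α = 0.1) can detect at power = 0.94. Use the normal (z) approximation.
d ≈ 0.40

Minimum detectable effect (one-sample t-test, normal approximation):
d = (z_{α/2} + z_β) / √n
d = (1.645 + 1.555) / √65
d = 3.200 / 8.062
d ≈ 0.40

By Cohen's convention (0.2 small / 0.5 medium / 0.8 large): small effect.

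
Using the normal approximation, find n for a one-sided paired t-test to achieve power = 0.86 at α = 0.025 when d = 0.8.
n = 15 pairs

Sample size formula (paired t-test, normal approximation):
n = ((z_α + z_β) / d)²

z_α = 1.960 (for α = 0.025, one-sided)
z_β = 1.080 (for power = 0.86)
d = 0.8

n = ((1.960 + 1.080) / 0.8)²
n = (3.800)²
n ≈ 14.44
Round up to the next whole number: n = 15 pairs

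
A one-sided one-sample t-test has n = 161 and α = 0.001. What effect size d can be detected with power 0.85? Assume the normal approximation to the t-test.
d ≈ 0.33

Minimum detectable effect (one-sample t-test, normal approximation):
d = (z_α + z_β) / √n
d = (3.090 + 1.036) / √161
d = 4.127 / 12.689
d ≈ 0.33

By Cohen's convention (0.2 small / 0.5 medium / 0.8 large): small effect.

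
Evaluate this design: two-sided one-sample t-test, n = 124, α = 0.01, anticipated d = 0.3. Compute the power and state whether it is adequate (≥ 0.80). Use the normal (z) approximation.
Power ≈ 0.78; the study is underpowered (power < 0.80)

Power calculation (one-sample t-test, normal approximation):
z_β = d · √n - z_{α/2}
z_β = 0.3 · √124 - 2.576
z_β = 0.3 · 11.136 - 2.576
z_β = 0.765

Power = Φ(z_β) = Φ(0.765) ≈ 0.778

Effect size d = 0.3 is small by Cohen's convention (0.2/0.5/0.8).

Threshold: power ≥ 0.80 is conventionally adequate.
Power ≈ 0.78 → the study is underpowered (power < 0.80).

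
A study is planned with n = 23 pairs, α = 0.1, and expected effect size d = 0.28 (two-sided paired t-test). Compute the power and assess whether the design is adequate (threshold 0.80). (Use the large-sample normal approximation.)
Power ≈ 0.38; the study is underpowered (power < 0.80)

Power calculation (paired t-test, normal approximation):
z_β = d · √n - z_{α/2}
z_β = 0.28 · √23 - 1.645
z_β = 0.28 · 4.796 - 1.645
z_β = -0.302

Power = Φ(z_β) = Φ(-0.302) ≈ 0.381

Effect size d = 0.28 is small by Cohen's convention (0.2/0.5/0.8).

Threshold: power ≥ 0.80 is conventionally adequate.
Power ≈ 0.38 → the study is underpowered (power < 0.80).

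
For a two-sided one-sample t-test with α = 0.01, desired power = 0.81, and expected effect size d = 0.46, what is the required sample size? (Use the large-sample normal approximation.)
n = 57

Sample size formula (one-sample t-test, normal approximation):
n = ((z_{α/2} + z_β) / d)²

z_{α/2} = 2.576 (for α = 0.01, two-sided)
z_β = 0.878 (for power = 0.81)
d = 0.46

n = ((2.576 + 0.878) / 0.46)²
n = (7.509)²
n ≈ 56.39
Round up to the next whole number: n = 57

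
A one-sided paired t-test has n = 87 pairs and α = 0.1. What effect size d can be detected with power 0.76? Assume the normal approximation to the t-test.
d ≈ 0.21

Minimum detectable effect (paired t-test, normal approximation):
d = (z_α + z_β) / √n
d = (1.282 + 0.706) / √87
d = 1.988 / 9.327
d ≈ 0.21

By Cohen's convention (0.2 small / 0.5 medium / 0.8 large): small effect.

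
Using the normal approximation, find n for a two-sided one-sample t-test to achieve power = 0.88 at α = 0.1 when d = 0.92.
n = 10

Sample size formula (one-sample t-test, normal approximation):
n = ((z_{α/2} + z_β) / d)²

z_{α/2} = 1.645 (for α = 0.1, two-sided)
z_β = 1.175 (for power = 0.88)
d = 0.92

n = ((1.645 + 1.175) / 0.92)²
n = (3.065)²
n ≈ 9.39
Round up to the next whole number: n = 10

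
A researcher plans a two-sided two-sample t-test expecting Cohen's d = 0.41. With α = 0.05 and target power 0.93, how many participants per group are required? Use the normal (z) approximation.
n = 141 per group

Sample size formula (two-sample t-test, normal approximation):
n = 2 · ((z_{α/2} + z_β) / d)²

z_{α/2} = 1.960 (for α = 0.05, two-sided)
z_β = 1.476 (for power = 0.93)
d = 0.41

n = 2 · ((1.960 + 1.476) / 0.41)²
n = 2 · (8.380)²
n ≈ 140.45
Round up to the next whole number: n = 141 per group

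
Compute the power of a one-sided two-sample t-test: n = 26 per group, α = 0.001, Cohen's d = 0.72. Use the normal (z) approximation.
Power ≈ 0.31

Power calculation (two-sample t-test, normal approximation):
z_β = d · √(n/2) - z_α
z_β = 0.72 · √(26/2) - 3.090
z_β = 0.72 · 3.606 - 3.090
z_β = -0.494

Power = Φ(z_β) = Φ(-0.494) ≈ 0.311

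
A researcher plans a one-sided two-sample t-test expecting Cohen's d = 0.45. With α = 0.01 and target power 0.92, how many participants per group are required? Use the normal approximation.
n = 138 per group

Sample size formula (two-sample t-test, normal approximation):
n = 2 · ((z_α + z_β) / d)²

z_α = 2.326 (for α = 0.01, one-sided)
z_β = 1.405 (for power = 0.92)
d = 0.45

n = 2 · ((2.326 + 1.405) / 0.45)²
n = 2 · (8.291)²
n ≈ 137.48
Round up to the next whole number: n = 138 per group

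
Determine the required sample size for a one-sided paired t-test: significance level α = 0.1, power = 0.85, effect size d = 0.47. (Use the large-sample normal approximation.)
n = 25 pairs

Sample size formula (paired t-test, normal approximation):
n = ((z_α + z_β) / d)²

z_α = 1.282 (for α = 0.1, one-sided)
z_β = 1.036 (for power = 0.85)
d = 0.47

n = ((1.282 + 1.036) / 0.47)²
n = (4.932)²
n ≈ 24.32
Round up to the next whole number: n = 25 pairs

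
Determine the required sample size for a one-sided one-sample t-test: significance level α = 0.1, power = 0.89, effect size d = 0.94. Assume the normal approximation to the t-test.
n = 8

Sample size formula (one-sample t-test, normal approximation):
n = ((z_α + z_β) / d)²

z_α = 1.282 (for α = 0.1, one-sided)
z_β = 1.227 (for power = 0.89)
d = 0.94

n = ((1.282 + 1.227) / 0.94)²
n = (2.669)²
n ≈ 7.12
Round up to the next whole number: n = 8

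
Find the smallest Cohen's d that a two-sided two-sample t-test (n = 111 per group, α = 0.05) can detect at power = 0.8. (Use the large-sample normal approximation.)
d ≈ 0.38

Minimum detectable effect (two-sample t-test, normal approximation):
d = (z_{α/2} + z_β) / √(n/2)
d = (1.960 + 0.842) / √(111/2)
d = 2.802 / 7.450
d ≈ 0.38

By Cohen's convention (0.2 small / 0.5 medium / 0.8 large): small effect.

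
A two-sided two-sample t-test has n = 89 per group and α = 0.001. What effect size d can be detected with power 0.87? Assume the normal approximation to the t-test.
d ≈ 0.66

Minimum detectable effect (two-sample t-test, normal approximation):
d = (z_{α/2} + z_β) / √(n/2)
d = (3.291 + 1.126) / √(89/2)
d = 4.417 / 6.671
d ≈ 0.66

By Cohen's convention (0.2 small / 0.5 medium / 0.8 large): medium effect.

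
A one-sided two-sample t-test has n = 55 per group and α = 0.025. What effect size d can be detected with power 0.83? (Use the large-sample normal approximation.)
d ≈ 0.56

Minimum detectable effect (two-sample t-test, normal approximation):
d = (z_α + z_β) / √(n/2)
d = (1.960 + 0.954) / √(55/2)
d = 2.914 / 5.244
d ≈ 0.56

By Cohen's convention (0.2 small / 0.5 medium / 0.8 large): medium effect.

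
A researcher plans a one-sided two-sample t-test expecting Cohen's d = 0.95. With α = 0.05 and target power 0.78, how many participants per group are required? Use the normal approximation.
n = 13 per group

Sample size formula (two-sample t-test, normal approximation):
n = 2 · ((z_α + z_β) / d)²

z_α = 1.645 (for α = 0.05, one-sided)
z_β = 0.772 (for power = 0.78)
d = 0.95

n = 2 · ((1.645 + 0.772) / 0.95)²
n = 2 · (2.544)²
n ≈ 12.94
Round up to the next whole number: n = 13 per group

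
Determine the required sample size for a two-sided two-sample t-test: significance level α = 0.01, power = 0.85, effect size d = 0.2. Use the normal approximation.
n = 653 per group

Sample size formula (two-sample t-test, normal approximation):
n = 2 · ((z_{α/2} + z_β) / d)²

z_{α/2} = 2.576 (for α = 0.01, two-sided)
z_β = 1.036 (for power = 0.85)
d = 0.2

n = 2 · ((2.576 + 1.036) / 0.2)²
n = 2 · (18.060)²
n ≈ 652.33
Round up to the next whole number: n = 653 per group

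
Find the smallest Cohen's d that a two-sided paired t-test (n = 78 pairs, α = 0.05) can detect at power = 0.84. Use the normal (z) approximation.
d ≈ 0.33

Minimum detectable effect (paired t-test, normal approximation):
d = (z_{α/2} + z_β) / √n
d = (1.960 + 0.994) / √78
d = 2.954 / 8.832
d ≈ 0.33

By Cohen's convention (0.2 small / 0.5 medium / 0.8 large): small effect.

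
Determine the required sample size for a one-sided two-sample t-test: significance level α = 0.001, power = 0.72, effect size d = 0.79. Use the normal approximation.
n = 44 per group

Sample size formula (two-sample t-test, normal approximation):
n = 2 · ((z_α + z_β) / d)²

z_α = 3.090 (for α = 0.001, one-sided)
z_β = 0.583 (for power = 0.72)
d = 0.79

n = 2 · ((3.090 + 0.583) / 0.79)²
n = 2 · (4.649)²
n ≈ 43.23
Round up to the next whole number: n = 44 per group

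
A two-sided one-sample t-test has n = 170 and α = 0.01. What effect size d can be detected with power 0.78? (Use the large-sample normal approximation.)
d ≈ 0.26

Minimum detectable effect (one-sample t-test, normal approximation):
d = (z_{α/2} + z_β) / √n
d = (2.576 + 0.772) / √170
d = 3.348 / 13.038
d ≈ 0.26

By Cohen's convention (0.2 small / 0.5 medium / 0.8 large): small effect.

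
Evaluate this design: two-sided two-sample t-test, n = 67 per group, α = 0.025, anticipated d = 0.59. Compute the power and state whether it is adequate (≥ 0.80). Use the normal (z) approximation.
Power ≈ 0.88; the study is adequately powered (power ≥ 0.80)

Power calculation (two-sample t-test, normal approximation):
z_β = d · √(n/2) - z_{α/2}
z_β = 0.59 · √(67/2) - 2.241
z_β = 0.59 · 5.788 - 2.241
z_β = 1.173

Power = Φ(z_β) = Φ(1.173) ≈ 0.880

Effect size d = 0.59 is medium by Cohen's convention (0.2/0.5/0.8).

Threshold: power ≥ 0.80 is conventionally adequate.
Power ≈ 0.88 → the study is adequately powered (power ≥ 0.80).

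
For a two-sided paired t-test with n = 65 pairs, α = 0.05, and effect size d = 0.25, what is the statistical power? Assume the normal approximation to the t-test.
Power ≈ 0.52

Power calculation (paired t-test, normal approximation):
z_β = d · √n - z_{α/2}
z_β = 0.25 · √65 - 1.960
z_β = 0.25 · 8.062 - 1.960
z_β = 0.056

Power = Φ(z_β) = Φ(0.056) ≈ 0.522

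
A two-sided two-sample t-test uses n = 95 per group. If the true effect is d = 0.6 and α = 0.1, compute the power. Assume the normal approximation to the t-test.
Power ≈ 0.99

Power calculation (two-sample t-test, normal approximation):
z_β = d · √(n/2) - z_{α/2}
z_β = 0.6 · √(95/2) - 1.645
z_β = 0.6 · 6.892 - 1.645
z_β = 2.490

Power = Φ(z_β) = Φ(2.490) ≈ 0.994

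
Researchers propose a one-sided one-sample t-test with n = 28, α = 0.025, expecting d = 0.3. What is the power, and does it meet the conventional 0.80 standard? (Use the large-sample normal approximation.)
Power ≈ 0.35; the study is underpowered (power < 0.80)

Power calculation (one-sample t-test, normal approximation):
z_β = d · √n - z_α
z_β = 0.3 · √28 - 1.960
z_β = 0.3 · 5.292 - 1.960
z_β = -0.373

Power = Φ(z_β) = Φ(-0.373) ≈ 0.355

Effect size d = 0.3 is small by Cohen's convention (0.2/0.5/0.8).

Threshold: power ≥ 0.80 is conventionally adequate.
Power ≈ 0.35 → the study is underpowered (power < 0.80).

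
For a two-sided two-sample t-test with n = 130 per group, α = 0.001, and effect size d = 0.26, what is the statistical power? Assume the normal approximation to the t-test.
Power ≈ 0.12

Power calculation (two-sample t-test, normal approximation):
z_β = d · √(n/2) - z_{α/2}
z_β = 0.26 · √(130/2) - 3.291
z_β = 0.26 · 8.062 - 3.291
z_β = -1.194

Power = Φ(z_β) = Φ(-1.194) ≈ 0.116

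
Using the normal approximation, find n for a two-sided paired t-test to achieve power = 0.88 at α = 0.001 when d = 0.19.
n = 553 pairs

Sample size formula (paired t-test, normal approximation):
n = ((z_{α/2} + z_β) / d)²

z_{α/2} = 3.291 (for α = 0.001, two-sided)
z_β = 1.175 (for power = 0.88)
d = 0.19

n = ((3.291 + 1.175) / 0.19)²
n = (23.505)²
n ≈ 552.49
Round up to the next whole number: n = 553 pairs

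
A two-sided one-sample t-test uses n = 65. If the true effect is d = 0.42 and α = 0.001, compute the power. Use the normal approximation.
Power ≈ 0.54

Power calculation (one-sample t-test, normal approximation):
z_β = d · √n - z_{α/2}
z_β = 0.42 · √65 - 3.291
z_β = 0.42 · 8.062 - 3.291
z_β = 0.096

Power = Φ(z_β) = Φ(0.096) ≈ 0.538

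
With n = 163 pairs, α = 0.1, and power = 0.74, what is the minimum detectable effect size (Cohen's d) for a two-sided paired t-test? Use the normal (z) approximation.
d ≈ 0.18

Minimum detectable effect (paired t-test, normal approximation):
d = (z_{α/2} + z_β) / √n
d = (1.645 + 0.643) / √163
d = 2.288 / 12.767
d ≈ 0.18

By Cohen's convention (0.2 small / 0.5 medium / 0.8 large): very small effect.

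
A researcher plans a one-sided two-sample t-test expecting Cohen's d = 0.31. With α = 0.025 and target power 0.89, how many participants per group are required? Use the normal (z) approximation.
n = 212 per group

Sample size formula (two-sample t-test, normal approximation):
n = 2 · ((z_α + z_β) / d)²

z_α = 1.960 (for α = 0.025, one-sided)
z_β = 1.227 (for power = 0.89)
d = 0.31

n = 2 · ((1.960 + 1.227) / 0.31)²
n = 2 · (10.281)²
n ≈ 211.40
Round up to the next whole number: n = 212 per group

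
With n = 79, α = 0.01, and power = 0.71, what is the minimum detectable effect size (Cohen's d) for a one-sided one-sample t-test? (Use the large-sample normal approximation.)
d ≈ 0.32

Minimum detectable effect (one-sample t-test, normal approximation):
d = (z_α + z_β) / √n
d = (2.326 + 0.553) / √79
d = 2.880 / 8.888
d ≈ 0.32

By Cohen's convention (0.2 small / 0.5 medium / 0.8 large): small effect.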